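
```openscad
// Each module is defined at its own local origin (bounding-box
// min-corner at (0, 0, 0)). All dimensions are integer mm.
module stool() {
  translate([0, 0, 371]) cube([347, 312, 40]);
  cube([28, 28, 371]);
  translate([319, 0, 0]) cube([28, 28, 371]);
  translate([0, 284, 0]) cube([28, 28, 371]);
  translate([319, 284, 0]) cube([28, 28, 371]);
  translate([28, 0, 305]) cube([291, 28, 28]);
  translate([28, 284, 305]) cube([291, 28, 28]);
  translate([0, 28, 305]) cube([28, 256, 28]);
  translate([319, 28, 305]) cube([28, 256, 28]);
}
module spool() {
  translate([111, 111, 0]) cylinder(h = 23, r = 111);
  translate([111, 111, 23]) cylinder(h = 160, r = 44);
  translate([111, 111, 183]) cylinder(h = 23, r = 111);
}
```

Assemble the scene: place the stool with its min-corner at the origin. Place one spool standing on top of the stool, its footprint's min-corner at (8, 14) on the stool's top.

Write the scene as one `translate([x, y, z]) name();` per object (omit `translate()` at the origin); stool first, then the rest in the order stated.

stool();
translate([8, 14, 411]) spool();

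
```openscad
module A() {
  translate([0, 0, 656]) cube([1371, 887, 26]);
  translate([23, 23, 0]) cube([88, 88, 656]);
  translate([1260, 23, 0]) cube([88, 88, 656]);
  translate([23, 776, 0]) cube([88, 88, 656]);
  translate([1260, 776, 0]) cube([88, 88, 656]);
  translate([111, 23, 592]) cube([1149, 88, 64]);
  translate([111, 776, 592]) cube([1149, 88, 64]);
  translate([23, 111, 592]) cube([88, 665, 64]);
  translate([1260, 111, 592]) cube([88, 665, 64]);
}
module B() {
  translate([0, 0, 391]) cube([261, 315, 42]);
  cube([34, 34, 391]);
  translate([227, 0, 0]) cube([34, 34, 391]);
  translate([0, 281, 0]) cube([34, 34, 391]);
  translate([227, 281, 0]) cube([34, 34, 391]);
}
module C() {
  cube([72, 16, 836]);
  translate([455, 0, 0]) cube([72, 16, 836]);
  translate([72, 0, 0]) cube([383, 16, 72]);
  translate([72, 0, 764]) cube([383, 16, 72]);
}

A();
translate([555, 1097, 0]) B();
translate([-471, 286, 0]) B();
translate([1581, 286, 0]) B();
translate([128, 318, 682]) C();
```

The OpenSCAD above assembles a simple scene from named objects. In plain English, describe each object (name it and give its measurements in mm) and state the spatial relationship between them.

A is a table: top 1371 mm (x) × 887 mm (y), 26 mm thick, upper face at z = 682 mm, on four 88×88 mm square legs, each inset 23 mm from the nearest pair of top edges, running from z = 0 to the bottom of the top. Four apron rails, 88 mm thick and 64 mm tall, run between adjacent legs with their top edges flush with the underside of the top and their outer faces flush with the legs' outer faces.

B is a simple wooden stool: a rectangular seat 261 mm (x) by 315 mm (y), 42 mm thick, top face at z = 433 mm, on four square legs, each 34×34 mm in cross-section. The legs rest on z = 0, each flush with a corner of the seat.

C is a rectangular picture frame lying in the x–z plane (depth along y). The opening is 383 mm wide (x) by 692 mm tall (z), surrounded by a border 72 mm wide on all four sides. The frame is 16 mm deep and is made of two full-height vertical stiles with two horizontal rails fitted between them.

Three stools sit around the table at the +y, −x, +x sides. The picture frame is on top of the table.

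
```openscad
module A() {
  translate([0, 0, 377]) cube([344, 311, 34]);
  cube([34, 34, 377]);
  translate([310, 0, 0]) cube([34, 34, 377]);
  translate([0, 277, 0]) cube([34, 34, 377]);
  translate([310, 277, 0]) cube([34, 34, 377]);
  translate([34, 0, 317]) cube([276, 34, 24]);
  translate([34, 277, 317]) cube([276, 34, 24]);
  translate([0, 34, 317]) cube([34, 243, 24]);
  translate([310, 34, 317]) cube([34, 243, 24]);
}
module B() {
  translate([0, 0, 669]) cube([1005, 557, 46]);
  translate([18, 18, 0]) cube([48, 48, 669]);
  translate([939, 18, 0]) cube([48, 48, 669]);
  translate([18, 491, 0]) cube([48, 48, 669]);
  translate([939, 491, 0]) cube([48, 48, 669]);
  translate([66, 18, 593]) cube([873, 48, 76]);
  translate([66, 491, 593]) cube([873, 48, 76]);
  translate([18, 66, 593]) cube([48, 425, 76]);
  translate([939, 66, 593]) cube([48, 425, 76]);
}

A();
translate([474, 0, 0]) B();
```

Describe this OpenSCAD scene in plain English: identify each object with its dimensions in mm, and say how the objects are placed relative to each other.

A is a four-legged stool. The seat is 344×311 mm, 34 mm thick, top at z = 411 mm. It stands on four square legs, each 34×34 mm in cross-section, from z = 0 to the seat underside, each flush with a corner of the seat. Four stretchers, 34 mm wide and 24 mm tall, connect adjacent legs with their undersides at z = 317 mm, each running between the inner faces of the legs it joins and aligned with the legs' outer faces on the other axis.

B is a table: top 1005 mm (x) × 557 mm (y), 46 mm thick, upper face at z = 715 mm, on four 48×48 mm square legs, each inset 18 mm from the nearest pair of top edges, running from z = 0 to the bottom of the top. Four apron rails, 48 mm thick and 76 mm tall, run between adjacent legs with their top edges flush with the underside of the top and their outer faces flush with the legs' outer faces.

The table is on the floor beside the stool on its +x side.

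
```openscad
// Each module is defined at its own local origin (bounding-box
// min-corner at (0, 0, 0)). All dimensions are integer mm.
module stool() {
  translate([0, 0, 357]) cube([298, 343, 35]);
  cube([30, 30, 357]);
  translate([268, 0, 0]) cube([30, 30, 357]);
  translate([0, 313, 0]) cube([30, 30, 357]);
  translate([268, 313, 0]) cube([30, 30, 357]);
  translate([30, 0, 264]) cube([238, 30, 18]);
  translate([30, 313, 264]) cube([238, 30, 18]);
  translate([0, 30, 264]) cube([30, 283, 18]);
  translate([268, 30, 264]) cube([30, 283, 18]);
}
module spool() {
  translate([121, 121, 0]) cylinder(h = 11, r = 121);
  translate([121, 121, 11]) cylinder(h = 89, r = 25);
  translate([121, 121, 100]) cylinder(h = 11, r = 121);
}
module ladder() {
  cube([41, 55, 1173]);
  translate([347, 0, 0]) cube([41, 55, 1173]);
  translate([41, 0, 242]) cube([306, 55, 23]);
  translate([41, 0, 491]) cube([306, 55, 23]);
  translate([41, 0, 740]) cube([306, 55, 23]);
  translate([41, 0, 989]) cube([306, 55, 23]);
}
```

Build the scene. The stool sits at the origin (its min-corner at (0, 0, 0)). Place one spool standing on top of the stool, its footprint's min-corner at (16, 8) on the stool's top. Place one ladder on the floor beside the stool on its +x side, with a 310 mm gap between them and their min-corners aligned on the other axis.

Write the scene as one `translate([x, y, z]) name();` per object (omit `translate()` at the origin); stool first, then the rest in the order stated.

stool();
translate([16, 8, 392]) spool();
translate([608, 0, 0]) ladder();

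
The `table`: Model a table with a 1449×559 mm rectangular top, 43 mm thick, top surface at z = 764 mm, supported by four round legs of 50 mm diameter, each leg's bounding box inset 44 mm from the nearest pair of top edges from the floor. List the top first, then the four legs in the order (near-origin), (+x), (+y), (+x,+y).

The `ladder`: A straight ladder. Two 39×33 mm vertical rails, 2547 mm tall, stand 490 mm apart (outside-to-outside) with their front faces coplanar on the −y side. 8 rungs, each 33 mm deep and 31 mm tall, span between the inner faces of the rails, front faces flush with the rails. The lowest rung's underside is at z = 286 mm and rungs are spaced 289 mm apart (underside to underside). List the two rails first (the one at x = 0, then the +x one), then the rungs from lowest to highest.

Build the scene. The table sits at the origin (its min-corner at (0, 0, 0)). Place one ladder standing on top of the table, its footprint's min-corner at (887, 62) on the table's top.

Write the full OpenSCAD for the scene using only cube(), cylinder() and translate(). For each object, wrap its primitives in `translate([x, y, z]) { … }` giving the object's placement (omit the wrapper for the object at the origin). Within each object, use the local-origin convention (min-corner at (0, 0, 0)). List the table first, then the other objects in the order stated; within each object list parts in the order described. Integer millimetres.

translate([0, 0, 721]) cube([1449, 559, 43]);
translate([69, 69, 0]) cylinder(h = 721, r = 25);
translate([1380, 69, 0]) cylinder(h = 721, r = 25);
translate([69, 490, 0]) cylinder(h = 721, r = 25);
translate([1380, 490, 0]) cylinder(h = 721, r = 25);
translate([887, 62, 764]) {
  cube([39, 33, 2547]);
  translate([451, 0, 0]) cube([39, 33, 2547]);
  translate([39, 0, 286]) cube([412, 33, 31]);
  translate([39, 0, 575]) cube([412, 33, 31]);
  translate([39, 0, 864]) cube([412, 33, 31]);
  translate([39, 0, 1153]) cube([412, 33, 31]);
  translate([39, 0, 1442]) cube([412, 33, 31]);
  translate([39, 0, 1731]) cube([412, 33, 31]);
  translate([39, 0, 2020]) cube([412, 33, 31]);
  translate([39, 0, 2309]) cube([412, 33, 31]);
}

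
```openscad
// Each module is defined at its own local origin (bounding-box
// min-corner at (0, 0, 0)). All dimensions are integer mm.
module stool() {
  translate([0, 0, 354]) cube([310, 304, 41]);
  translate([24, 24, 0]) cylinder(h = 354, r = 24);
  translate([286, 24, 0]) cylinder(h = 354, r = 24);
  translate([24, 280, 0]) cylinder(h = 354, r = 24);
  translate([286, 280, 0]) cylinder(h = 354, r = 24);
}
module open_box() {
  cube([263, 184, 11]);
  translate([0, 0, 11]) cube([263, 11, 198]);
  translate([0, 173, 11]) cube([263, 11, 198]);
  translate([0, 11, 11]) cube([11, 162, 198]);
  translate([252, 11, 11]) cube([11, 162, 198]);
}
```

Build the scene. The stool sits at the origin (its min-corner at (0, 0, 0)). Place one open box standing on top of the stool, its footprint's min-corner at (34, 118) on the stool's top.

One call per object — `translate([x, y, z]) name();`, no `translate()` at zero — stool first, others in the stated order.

stool();
translate([34, 118, 395]) open_box();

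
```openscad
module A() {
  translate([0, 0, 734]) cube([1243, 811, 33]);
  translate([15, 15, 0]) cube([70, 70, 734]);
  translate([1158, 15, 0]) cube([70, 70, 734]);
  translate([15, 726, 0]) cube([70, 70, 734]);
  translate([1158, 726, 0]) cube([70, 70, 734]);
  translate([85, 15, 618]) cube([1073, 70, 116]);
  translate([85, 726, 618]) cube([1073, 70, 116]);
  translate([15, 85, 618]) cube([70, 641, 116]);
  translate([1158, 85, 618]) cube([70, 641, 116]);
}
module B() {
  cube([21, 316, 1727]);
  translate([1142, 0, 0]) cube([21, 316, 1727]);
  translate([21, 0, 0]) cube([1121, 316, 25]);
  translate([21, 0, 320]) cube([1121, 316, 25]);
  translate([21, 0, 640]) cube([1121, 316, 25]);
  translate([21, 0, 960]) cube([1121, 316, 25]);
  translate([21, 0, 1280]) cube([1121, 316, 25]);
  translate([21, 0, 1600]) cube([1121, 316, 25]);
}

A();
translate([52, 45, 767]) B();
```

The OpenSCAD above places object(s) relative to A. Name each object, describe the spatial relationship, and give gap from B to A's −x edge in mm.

The bookshelf's min-x is at 52; the table's min-x is 0; gap = 52 mm.

A is a table. B is a bookshelf. The bookshelf is on top of the table. The gap from the bookshelf to the table's −x edge is 52 mm.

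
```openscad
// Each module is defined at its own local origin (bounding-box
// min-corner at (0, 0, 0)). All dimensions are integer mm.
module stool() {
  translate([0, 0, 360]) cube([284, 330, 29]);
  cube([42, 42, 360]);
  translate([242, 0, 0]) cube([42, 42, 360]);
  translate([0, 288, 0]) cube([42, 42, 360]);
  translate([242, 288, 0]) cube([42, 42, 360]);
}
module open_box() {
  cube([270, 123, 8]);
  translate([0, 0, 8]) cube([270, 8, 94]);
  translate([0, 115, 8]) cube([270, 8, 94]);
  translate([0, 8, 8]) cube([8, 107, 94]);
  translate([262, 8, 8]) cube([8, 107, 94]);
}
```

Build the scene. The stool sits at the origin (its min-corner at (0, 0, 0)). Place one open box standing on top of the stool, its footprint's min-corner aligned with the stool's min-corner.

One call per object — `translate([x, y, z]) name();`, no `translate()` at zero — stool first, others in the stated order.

stool();
translate([0, 0, 389]) open_box();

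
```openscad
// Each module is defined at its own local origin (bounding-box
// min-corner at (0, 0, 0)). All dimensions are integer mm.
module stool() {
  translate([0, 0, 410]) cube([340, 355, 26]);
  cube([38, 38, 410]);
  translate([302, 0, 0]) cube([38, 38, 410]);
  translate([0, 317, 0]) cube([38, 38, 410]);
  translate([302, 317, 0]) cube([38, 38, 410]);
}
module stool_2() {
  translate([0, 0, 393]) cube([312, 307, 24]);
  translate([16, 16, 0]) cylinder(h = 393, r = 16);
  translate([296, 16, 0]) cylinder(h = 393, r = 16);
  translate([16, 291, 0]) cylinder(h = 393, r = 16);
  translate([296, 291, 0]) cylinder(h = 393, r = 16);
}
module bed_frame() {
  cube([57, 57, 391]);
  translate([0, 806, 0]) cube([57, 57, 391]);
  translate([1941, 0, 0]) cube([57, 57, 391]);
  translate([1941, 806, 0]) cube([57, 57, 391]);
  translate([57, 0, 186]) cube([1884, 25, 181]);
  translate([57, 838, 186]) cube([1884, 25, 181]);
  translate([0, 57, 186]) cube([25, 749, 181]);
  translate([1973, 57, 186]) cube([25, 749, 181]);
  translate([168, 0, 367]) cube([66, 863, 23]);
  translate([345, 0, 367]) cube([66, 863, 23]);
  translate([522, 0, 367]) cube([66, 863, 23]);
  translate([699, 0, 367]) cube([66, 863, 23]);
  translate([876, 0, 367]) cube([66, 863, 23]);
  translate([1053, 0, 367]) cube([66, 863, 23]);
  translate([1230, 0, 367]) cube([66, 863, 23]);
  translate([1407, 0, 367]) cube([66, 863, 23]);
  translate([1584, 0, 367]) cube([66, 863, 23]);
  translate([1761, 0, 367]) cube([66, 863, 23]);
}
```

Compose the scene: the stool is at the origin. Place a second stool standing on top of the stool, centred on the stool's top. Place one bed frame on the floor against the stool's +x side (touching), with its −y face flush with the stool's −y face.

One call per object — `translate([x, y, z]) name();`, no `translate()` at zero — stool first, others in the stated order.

stool();
translate([14, 24, 436]) stool_2();
translate([340, 0, 0]) bed_frame();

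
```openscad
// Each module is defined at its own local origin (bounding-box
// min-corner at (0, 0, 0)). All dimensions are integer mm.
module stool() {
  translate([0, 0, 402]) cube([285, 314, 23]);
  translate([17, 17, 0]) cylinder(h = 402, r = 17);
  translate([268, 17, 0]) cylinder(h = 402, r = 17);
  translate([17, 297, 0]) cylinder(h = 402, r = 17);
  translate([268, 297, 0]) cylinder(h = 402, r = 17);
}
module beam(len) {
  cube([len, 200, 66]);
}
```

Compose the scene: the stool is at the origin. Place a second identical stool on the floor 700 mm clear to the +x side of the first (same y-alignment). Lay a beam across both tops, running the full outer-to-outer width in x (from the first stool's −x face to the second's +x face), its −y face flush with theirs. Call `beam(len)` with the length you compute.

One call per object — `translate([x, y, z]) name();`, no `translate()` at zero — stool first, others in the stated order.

stool();
translate([985, 0, 0]) stool();
translate([0, 0, 425]) beam(1270);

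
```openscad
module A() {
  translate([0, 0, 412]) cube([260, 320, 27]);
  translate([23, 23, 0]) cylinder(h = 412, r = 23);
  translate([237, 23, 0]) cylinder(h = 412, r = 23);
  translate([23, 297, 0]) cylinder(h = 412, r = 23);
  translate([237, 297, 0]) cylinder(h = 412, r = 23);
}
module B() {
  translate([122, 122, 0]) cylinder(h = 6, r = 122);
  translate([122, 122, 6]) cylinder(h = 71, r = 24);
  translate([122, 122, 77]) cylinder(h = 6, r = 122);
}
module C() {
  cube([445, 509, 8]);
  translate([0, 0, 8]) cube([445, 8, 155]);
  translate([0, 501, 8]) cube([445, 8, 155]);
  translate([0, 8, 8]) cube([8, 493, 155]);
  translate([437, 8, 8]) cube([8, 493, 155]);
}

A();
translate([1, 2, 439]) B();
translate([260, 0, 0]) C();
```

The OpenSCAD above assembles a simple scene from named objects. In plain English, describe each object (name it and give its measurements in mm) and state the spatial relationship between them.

A is a four-legged stool. The seat is a 260×320×27 mm slab whose top surface is at z = 439 mm; four round legs, each 46 mm in diameter, run from the floor (z = 0) to the underside of the seat, each leg's axis is inset half a diameter from the nearest pair of seat edges (so the leg's bounding box is flush with the corner).

B is a spool: two coaxial disc flanges of radius 122 mm and thickness 6 mm, joined by a core cylinder of radius 24 mm and height 71 mm. The lower flange rests on z = 0 and the three cylinders share a vertical axis.

C is an open storage box with external size 445×509×163 mm and wall thickness 8 mm (the base is also 8 mm thick). The base covers the whole footprint; the four walls stand on the base, with the y-facing walls full-width and the x-facing walls fitting between their inner faces.

The spool is on top of the stool. The open box is against the stool's +x side, with their −y faces flush.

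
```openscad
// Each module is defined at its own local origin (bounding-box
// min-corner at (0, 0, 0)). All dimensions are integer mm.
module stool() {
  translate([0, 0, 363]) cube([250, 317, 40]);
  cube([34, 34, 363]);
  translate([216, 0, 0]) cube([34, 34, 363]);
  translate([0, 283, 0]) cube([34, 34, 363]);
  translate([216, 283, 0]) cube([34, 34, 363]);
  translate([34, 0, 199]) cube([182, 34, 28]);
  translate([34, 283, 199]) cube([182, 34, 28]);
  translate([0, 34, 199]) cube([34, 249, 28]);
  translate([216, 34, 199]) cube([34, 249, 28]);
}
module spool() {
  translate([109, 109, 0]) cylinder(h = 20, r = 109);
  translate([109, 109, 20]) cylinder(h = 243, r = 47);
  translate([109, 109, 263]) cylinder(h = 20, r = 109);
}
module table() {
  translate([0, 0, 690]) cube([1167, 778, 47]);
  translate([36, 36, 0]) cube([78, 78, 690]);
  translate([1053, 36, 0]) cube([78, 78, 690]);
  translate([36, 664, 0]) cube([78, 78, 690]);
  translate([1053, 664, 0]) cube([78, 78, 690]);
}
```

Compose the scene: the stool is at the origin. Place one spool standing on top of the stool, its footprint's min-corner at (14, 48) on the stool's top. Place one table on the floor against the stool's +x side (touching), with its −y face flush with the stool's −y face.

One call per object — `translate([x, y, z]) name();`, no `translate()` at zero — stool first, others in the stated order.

stool();
translate([14, 48, 403]) spool();
translate([250, 0, 0]) table();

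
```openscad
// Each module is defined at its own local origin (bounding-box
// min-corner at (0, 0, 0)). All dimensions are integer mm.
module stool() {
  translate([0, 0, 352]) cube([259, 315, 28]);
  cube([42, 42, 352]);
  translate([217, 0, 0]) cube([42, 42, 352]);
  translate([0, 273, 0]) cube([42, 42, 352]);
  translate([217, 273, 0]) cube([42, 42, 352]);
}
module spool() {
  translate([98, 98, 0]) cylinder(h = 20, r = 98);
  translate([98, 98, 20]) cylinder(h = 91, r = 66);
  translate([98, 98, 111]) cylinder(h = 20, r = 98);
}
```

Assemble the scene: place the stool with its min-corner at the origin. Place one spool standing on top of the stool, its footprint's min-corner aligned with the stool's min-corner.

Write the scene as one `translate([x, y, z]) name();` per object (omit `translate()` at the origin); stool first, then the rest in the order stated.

stool();
translate([0, 0, 380]) spool();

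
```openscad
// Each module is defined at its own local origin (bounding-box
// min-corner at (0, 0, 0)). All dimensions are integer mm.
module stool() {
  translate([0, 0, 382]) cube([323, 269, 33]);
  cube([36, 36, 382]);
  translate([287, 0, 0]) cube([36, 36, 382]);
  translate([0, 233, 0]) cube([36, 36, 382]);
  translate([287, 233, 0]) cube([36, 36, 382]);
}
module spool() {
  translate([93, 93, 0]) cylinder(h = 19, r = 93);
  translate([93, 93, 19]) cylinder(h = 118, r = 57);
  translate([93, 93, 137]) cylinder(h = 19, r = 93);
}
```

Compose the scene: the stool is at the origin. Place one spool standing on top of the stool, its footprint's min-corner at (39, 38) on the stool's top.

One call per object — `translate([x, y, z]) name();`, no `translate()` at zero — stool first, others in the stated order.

stool();
translate([39, 38, 415]) spool();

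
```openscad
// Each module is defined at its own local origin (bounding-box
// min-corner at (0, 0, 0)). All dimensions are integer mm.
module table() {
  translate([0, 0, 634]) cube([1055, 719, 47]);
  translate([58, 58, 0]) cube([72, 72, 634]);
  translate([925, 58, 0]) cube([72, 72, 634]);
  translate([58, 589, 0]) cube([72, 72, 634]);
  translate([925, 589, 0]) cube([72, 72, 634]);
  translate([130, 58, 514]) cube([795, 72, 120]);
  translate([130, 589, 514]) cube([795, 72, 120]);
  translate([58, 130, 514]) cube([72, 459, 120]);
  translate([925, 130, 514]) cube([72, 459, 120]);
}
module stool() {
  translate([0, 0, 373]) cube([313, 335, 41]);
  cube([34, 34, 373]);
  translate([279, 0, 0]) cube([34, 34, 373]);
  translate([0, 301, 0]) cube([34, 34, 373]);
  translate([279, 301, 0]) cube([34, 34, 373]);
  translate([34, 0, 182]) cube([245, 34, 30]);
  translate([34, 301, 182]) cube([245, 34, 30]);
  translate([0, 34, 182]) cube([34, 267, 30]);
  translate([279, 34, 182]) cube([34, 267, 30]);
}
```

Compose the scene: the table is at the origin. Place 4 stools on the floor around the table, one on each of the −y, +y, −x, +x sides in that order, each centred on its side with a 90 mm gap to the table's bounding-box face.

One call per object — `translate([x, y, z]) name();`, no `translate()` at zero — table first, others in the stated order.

table();
translate([371, -425, 0]) stool();
translate([371, 809, 0]) stool();
translate([-403, 192, 0]) stool();
translate([1145, 192, 0]) stool();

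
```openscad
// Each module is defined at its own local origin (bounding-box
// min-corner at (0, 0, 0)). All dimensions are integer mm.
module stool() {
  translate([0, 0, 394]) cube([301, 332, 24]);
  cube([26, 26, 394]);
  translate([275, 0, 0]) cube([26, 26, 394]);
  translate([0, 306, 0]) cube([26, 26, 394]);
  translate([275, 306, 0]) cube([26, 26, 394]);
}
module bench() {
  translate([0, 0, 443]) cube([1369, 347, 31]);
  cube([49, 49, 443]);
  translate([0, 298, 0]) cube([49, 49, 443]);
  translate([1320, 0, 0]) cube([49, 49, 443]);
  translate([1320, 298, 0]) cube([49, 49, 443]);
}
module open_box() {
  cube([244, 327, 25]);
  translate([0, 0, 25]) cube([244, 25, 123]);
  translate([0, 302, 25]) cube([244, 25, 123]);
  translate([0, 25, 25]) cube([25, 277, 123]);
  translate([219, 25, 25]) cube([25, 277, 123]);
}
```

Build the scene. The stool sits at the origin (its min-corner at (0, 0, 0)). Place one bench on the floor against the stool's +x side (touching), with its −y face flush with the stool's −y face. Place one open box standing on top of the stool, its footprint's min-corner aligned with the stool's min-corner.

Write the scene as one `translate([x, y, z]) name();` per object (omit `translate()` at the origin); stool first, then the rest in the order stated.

stool();
translate([301, 0, 0]) bench();
translate([0, 0, 418]) open_box();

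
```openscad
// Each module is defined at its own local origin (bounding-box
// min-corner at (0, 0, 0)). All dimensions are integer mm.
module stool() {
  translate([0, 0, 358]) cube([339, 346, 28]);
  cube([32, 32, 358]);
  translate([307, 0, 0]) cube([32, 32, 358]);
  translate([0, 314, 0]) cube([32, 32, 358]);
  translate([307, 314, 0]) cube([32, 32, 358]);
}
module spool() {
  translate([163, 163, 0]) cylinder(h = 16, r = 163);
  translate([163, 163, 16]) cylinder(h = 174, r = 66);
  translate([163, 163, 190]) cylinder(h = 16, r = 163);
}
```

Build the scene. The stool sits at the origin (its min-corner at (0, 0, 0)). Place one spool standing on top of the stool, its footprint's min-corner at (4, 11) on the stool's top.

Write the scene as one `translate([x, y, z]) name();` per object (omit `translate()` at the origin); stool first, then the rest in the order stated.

stool();
translate([4, 11, 386]) spool();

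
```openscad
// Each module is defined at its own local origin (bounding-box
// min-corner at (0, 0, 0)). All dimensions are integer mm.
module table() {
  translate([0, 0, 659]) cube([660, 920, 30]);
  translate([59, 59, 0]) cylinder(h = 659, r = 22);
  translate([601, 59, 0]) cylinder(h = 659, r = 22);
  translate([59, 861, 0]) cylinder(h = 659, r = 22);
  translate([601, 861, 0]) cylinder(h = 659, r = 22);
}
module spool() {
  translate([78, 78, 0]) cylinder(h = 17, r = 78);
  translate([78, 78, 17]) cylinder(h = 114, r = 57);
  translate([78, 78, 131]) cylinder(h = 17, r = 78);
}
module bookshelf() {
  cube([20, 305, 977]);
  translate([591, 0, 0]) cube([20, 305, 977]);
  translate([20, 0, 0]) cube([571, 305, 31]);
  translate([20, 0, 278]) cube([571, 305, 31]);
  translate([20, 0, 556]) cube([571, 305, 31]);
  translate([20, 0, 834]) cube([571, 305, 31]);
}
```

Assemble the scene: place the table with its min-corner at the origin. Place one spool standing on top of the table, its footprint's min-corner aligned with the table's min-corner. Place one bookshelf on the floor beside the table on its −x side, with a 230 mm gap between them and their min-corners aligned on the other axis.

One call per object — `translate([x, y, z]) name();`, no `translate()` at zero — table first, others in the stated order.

table();
translate([0, 0, 689]) spool();
translate([-841, 0, 0]) bookshelf();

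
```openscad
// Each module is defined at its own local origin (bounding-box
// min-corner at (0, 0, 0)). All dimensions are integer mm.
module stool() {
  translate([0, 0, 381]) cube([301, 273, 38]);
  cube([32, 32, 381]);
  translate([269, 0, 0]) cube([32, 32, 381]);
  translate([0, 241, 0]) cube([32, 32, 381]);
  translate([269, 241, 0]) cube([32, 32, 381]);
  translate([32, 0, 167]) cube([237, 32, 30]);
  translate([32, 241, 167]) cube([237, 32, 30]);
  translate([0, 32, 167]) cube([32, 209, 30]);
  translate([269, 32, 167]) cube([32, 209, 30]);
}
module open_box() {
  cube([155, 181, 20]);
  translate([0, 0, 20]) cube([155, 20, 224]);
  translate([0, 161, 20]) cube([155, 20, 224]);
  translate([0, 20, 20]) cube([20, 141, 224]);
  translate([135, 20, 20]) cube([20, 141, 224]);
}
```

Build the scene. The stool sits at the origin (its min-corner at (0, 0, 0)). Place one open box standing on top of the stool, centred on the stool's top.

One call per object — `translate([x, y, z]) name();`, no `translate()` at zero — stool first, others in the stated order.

stool();
translate([73, 46, 419]) open_box();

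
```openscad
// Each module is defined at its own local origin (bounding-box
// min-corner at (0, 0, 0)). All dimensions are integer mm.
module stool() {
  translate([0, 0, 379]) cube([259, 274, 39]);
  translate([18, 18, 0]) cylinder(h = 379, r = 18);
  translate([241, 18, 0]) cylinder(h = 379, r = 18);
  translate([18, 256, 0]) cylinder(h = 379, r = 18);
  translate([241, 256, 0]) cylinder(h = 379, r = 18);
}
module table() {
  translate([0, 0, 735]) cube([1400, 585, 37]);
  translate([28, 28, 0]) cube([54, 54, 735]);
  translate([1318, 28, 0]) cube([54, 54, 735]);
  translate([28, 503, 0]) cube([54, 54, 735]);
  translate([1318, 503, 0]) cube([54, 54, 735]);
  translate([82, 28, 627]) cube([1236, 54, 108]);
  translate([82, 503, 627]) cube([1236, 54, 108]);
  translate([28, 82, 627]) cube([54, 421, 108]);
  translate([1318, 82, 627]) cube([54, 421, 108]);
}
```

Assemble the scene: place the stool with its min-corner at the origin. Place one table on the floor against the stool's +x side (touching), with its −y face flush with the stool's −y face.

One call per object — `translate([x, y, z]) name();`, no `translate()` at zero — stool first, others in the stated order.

stool();
translate([259, 0, 0]) table();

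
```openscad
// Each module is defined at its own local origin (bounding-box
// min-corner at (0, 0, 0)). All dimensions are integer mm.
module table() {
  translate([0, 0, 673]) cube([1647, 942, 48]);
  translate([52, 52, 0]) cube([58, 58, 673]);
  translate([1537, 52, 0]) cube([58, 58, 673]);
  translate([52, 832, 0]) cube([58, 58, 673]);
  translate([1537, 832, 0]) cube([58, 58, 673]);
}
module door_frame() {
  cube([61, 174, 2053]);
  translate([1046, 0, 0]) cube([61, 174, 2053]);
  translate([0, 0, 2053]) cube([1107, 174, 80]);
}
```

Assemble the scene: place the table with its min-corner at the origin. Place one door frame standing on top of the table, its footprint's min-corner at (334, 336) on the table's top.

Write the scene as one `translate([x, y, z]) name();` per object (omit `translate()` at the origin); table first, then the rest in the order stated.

table();
translate([334, 336, 721]) door_frame();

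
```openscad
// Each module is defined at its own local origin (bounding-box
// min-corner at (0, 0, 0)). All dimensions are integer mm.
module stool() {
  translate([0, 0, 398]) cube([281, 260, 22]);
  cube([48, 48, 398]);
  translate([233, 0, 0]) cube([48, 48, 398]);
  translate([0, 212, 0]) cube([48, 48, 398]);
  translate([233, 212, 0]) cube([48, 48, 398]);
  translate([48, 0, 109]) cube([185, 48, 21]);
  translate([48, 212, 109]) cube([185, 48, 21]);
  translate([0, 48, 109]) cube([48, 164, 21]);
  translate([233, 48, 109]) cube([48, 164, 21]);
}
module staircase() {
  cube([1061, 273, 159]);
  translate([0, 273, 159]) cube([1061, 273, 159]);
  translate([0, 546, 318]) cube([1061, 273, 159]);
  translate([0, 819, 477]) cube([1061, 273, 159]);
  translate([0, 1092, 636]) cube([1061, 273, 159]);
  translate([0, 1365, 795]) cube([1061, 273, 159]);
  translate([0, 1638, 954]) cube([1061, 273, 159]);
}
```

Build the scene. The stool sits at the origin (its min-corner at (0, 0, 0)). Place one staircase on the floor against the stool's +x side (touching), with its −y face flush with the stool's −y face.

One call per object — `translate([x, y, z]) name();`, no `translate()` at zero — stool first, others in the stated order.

stool();
translate([281, 0, 0]) staircase();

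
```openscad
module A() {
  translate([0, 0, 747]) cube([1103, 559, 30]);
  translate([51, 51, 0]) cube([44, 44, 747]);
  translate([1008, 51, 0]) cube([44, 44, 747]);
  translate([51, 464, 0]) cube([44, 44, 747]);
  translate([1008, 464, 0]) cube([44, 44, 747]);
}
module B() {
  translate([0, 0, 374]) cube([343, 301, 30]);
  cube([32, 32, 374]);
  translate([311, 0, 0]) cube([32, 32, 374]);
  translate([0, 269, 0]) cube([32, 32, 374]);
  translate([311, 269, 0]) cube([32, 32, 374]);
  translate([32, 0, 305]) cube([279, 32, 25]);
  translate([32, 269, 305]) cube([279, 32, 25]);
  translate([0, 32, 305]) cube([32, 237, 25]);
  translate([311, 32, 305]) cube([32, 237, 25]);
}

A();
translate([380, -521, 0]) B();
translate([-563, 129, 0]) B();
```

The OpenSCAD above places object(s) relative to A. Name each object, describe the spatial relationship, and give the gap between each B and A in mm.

A is a table. B is a stool. Two stools sit around the table at the −y, −x sides. The gap between each stool and the table is 220 mm.

Each stool's nearest face is 220 mm from the table's bounding box.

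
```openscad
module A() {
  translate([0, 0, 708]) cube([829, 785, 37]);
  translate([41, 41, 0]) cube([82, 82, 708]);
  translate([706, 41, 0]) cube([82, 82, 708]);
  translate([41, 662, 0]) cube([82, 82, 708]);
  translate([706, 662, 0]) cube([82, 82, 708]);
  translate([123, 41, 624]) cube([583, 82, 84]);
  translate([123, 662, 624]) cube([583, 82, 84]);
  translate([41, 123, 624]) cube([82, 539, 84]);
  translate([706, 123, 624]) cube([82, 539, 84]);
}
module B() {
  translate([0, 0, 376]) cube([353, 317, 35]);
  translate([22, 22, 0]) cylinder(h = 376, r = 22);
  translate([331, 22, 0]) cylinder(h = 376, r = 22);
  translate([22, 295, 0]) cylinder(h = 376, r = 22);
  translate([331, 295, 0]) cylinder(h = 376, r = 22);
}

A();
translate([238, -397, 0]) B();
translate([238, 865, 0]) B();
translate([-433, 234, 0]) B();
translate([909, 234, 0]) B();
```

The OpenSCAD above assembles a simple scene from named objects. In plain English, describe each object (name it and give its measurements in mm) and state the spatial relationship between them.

A is a table: top 829 mm (x) × 785 mm (y), 37 mm thick, upper face at z = 745 mm, on four 82×82 mm square legs, each inset 41 mm from the nearest pair of top edges, running from z = 0 to the bottom of the top. Four apron rails, 82 mm thick and 84 mm tall, run between adjacent legs with their top edges flush with the underside of the top and their outer faces flush with the legs' outer faces.

B is a simple wooden stool: a rectangular seat 353 mm (x) by 317 mm (y), 35 mm thick, top face at z = 411 mm, on four round legs, each 44 mm in diameter. The legs rest on z = 0, each leg's axis is inset half a diameter from the nearest pair of seat edges (so the leg's bounding box is flush with the corner).

Four stools sit around the table at the −y, +y, −x, +x sides.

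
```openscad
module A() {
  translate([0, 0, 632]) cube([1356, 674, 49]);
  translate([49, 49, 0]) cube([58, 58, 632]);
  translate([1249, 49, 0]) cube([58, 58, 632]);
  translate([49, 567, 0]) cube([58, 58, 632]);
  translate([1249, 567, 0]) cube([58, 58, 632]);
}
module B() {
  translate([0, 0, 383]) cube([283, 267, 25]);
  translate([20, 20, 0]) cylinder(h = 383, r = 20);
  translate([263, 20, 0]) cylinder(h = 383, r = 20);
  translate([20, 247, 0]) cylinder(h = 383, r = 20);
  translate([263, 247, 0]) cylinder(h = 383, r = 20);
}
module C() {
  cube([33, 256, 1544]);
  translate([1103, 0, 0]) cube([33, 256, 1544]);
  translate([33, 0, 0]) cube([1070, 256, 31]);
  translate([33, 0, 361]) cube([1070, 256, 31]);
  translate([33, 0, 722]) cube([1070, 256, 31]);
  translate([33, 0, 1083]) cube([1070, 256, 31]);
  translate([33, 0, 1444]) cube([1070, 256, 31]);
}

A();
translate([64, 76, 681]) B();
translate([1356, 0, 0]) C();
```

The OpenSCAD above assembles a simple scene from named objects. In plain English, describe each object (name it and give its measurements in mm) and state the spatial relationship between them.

A is a table: top 1356 mm (x) × 674 mm (y), 49 mm thick, upper face at z = 681 mm, on four 58×58 mm square legs, each inset 49 mm from the nearest pair of top edges, running from z = 0 to the bottom of the top.

B is a simple wooden stool: a rectangular seat 283 mm (x) by 267 mm (y), 25 mm thick, top face at z = 408 mm, on four round legs, each 40 mm in diameter. The legs rest on z = 0, each leg's axis is inset half a diameter from the nearest pair of seat edges (so the leg's bounding box is flush with the corner).

C is a bookshelf 1136 mm wide overall, 256 mm deep and 1544 mm tall. The two sides are 33 mm thick vertical panels. 5 horizontal shelves of 31 mm thickness span between the inner faces of the sides; the lowest shelf sits on the floor and shelves are stacked with a clear vertical gap of 330 mm between each pair.

The stool is on top of the table. The bookshelf is against the table's +x side, with their −y faces flush.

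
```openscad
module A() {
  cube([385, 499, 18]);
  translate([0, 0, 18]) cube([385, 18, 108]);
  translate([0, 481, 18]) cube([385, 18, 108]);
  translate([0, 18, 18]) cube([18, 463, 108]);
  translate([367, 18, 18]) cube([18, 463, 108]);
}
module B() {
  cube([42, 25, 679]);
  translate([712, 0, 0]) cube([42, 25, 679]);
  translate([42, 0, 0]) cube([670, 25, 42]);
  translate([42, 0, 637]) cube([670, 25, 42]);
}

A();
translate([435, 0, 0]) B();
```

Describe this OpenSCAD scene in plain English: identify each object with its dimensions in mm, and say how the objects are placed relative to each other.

A is an open storage box with external size 385×499×126 mm and wall thickness 18 mm (the base is also 18 mm thick). The base covers the whole footprint; the four walls stand on the base, with the y-facing walls full-width and the x-facing walls fitting between their inner faces.

B is a rectangular picture frame lying in the x–z plane (depth along y). The opening is 670 mm wide (x) by 595 mm tall (z), surrounded by a border 42 mm wide on all four sides. The frame is 25 mm deep and is made of two full-height vertical stiles with two horizontal rails fitted between them.

The picture frame is on the floor beside the open box on its +x side.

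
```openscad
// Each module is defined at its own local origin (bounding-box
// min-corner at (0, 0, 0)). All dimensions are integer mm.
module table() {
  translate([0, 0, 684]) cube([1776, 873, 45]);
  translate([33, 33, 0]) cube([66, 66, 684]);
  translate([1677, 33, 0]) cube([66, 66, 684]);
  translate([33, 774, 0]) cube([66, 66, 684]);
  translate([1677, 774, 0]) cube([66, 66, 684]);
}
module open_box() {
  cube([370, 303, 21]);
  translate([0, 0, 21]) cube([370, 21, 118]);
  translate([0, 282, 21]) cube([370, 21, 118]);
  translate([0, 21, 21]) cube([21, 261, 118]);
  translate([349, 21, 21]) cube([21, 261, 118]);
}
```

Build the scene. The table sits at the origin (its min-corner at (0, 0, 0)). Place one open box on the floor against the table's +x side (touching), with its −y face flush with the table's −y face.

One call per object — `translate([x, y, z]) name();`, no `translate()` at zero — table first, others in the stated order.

table();
translate([1776, 0, 0]) open_box();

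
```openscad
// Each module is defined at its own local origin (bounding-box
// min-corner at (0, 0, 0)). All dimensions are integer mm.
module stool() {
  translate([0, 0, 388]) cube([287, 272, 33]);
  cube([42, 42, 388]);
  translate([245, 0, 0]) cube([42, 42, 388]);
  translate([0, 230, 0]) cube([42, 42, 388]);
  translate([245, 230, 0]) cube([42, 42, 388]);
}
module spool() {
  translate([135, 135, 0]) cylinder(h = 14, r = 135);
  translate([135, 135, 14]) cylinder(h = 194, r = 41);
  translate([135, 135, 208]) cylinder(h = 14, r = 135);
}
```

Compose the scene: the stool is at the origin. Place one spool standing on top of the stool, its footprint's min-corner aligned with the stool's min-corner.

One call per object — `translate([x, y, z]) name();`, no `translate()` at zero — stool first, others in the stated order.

stool();
translate([0, 0, 421]) spool();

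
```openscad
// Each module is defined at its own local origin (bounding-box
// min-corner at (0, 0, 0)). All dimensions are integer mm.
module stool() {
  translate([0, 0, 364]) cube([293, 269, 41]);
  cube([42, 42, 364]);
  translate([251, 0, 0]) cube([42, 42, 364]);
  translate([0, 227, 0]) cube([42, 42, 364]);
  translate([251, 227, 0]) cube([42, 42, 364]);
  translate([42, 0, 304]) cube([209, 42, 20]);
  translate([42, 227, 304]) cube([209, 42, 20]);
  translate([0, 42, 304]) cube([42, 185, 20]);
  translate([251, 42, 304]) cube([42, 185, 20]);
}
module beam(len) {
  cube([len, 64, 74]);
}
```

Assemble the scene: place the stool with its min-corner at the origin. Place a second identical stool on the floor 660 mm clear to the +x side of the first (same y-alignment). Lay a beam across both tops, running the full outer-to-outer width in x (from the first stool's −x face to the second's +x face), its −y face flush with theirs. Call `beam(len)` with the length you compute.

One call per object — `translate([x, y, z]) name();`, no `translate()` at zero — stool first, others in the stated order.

stool();
translate([953, 0, 0]) stool();
translate([0, 0, 405]) beam(1246);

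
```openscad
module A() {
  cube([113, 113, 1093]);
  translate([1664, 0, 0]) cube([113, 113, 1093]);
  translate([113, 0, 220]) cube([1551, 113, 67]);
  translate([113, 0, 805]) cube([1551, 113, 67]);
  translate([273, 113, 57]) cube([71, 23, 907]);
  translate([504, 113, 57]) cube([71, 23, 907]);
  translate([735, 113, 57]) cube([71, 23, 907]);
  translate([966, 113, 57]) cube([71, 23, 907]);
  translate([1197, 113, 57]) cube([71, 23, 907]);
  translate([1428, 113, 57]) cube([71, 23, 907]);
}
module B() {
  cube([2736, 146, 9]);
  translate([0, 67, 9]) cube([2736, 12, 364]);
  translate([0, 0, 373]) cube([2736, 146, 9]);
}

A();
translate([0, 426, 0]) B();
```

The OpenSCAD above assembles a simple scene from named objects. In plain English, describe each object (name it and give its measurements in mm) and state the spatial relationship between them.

A is a fence section. Two 113×113 mm posts, 1093 mm tall, stand on the floor with a clear span of 1551 mm between their inner faces. Two horizontal rails of 113×67 mm section span the gap between the posts with their undersides at z = 220 mm and z = 805 mm, flush with the posts' −y face. 6 pickets, each 71 mm wide, 23 mm thick and 907 mm tall, are fixed to the +y face of the rails with their bottoms at z = 57 mm, evenly spaced across the span with equal gaps (rounded down to the nearest mm) at the −x end and between each pair — any rounding remainder accumulates at the +x end.

B is an I-beam lying along x, 2736 mm long. Overall section height 382 mm. Two flanges 146 mm wide (y) and 9 mm thick, one on the floor and one at the top; a web 12 mm thick runs between them, centred on the flange width.

The I-beam is on the floor beside the fence section on its +y side.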